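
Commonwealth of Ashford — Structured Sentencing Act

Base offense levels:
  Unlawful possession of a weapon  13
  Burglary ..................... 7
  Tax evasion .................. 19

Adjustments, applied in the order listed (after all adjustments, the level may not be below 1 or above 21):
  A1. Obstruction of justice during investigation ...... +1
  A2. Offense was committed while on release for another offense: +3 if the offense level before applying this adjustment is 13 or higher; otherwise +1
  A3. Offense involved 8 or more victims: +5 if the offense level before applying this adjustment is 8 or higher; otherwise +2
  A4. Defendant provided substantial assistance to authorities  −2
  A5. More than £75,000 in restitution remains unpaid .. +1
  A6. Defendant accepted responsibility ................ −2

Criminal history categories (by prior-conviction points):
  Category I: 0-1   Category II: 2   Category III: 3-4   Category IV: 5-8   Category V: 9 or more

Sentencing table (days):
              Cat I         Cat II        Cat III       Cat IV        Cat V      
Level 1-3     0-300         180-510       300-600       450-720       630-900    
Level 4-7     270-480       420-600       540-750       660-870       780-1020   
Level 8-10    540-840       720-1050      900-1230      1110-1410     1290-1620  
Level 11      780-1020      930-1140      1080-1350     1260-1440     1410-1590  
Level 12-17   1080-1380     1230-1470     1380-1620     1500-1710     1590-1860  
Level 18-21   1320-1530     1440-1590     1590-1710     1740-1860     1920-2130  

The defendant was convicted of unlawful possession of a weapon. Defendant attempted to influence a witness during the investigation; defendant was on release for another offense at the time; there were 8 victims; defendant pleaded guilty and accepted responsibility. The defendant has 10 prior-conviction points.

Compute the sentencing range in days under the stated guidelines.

1920-2130 days

Base offense level for unlawful possession of a weapon: 13.
A1 applies: 13 + 1 = 14.
A2 applies (level before this adjustment is 14 ≥ 13, so +3): 14 + 3 = 17.
A3 applies (level before this adjustment is 17 ≥ 8, so +5): 17 + 5 = 22.
A6 applies: 22 − 2 = 20.
Final offense level: 20.
Criminal history: 10 prior points → Category V (9+).
Level 20 falls in the 18-21 band.
Grid: Level 18-21 × Category V = 1920-2130 days.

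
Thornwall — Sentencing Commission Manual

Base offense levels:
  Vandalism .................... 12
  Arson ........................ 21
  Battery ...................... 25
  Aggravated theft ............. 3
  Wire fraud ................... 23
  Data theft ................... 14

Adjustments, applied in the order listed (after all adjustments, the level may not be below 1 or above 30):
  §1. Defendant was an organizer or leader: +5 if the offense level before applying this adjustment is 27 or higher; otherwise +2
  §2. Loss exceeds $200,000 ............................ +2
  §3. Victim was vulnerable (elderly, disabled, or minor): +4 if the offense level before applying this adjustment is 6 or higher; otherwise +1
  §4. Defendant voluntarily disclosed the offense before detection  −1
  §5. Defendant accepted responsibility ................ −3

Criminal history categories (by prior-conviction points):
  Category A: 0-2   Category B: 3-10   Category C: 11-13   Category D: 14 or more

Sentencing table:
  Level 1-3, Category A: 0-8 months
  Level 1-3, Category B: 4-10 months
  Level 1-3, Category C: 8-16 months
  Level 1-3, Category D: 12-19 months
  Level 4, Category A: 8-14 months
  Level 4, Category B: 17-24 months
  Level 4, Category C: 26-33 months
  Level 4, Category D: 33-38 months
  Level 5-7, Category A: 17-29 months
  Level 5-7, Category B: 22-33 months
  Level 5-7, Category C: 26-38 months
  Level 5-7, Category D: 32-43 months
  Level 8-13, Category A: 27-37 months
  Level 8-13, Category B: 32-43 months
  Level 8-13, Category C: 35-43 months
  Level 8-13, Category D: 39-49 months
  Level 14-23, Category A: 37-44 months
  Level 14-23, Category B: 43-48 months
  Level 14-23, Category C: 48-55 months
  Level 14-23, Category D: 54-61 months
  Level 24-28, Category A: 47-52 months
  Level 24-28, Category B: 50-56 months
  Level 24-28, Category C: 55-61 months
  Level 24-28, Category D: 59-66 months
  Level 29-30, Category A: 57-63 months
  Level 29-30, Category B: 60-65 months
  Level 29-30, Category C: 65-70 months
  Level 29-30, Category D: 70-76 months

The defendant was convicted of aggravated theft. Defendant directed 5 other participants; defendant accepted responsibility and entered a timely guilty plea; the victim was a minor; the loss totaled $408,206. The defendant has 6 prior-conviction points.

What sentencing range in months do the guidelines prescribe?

Base offense level for aggravated theft: 3.
§1 applies (level before this adjustment is 3 < 27, so +2): 3 + 2 = 5.
§2 applies: 5 + 2 = 7.
§3 applies (level before this adjustment is 7 ≥ 6, so +4): 7 + 4 = 11.
§4 does not apply.
§5 applies: 11 − 3 = 8.
Final offense level: 8.
Criminal history: 6 prior points → Category B (3-10).
Level 8 falls in the 8-13 band.
Grid: Level 8-13 × Category B = 32-43 months.

32-43 months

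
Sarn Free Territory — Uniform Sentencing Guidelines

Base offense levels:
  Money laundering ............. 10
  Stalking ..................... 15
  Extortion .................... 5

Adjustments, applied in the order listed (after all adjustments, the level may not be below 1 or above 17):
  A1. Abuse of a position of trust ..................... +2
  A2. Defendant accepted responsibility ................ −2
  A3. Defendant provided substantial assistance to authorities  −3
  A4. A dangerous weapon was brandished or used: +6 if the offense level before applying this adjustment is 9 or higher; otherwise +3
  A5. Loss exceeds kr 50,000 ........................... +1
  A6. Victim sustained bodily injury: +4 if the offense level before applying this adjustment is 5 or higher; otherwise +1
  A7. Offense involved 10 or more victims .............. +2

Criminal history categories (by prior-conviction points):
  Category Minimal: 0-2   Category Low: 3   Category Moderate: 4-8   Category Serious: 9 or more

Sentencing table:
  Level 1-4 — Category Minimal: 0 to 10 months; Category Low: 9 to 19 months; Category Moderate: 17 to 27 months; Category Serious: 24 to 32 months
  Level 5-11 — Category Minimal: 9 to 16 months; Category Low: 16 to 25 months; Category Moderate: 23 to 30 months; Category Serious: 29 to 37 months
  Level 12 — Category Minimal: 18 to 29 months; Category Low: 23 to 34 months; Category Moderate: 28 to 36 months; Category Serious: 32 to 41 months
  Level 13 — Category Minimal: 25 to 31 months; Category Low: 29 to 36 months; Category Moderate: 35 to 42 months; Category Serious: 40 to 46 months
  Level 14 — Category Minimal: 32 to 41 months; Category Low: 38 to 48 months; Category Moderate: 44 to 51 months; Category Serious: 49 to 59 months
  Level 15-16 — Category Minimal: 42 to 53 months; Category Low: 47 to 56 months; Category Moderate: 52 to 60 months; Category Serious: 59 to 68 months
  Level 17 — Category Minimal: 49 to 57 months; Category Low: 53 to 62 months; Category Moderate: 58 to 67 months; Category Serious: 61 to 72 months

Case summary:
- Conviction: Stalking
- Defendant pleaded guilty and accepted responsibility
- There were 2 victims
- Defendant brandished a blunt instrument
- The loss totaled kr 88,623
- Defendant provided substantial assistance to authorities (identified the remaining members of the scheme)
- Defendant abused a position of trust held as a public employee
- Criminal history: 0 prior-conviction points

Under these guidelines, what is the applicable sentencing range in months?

Base offense level for stalking: 15.
A1 applies: 15 + 2 = 17.
A2 applies: 17 − 2 = 15.
A3 applies: 15 − 3 = 12.
A4 applies (level before this adjustment is 12 ≥ 9, so +6): 12 + 6 = 18.
A5 applies: 18 + 1 = 19.
A7 does not apply.
Level 19 exceeds the maximum of 17; capped at 17.
Final offense level: 17.
Criminal history: 0 prior points → Category Minimal (0-2).
Level 17 falls in the 17 band.
Grid: Level 17 × Category Minimal = 49-57 months.

49-57 months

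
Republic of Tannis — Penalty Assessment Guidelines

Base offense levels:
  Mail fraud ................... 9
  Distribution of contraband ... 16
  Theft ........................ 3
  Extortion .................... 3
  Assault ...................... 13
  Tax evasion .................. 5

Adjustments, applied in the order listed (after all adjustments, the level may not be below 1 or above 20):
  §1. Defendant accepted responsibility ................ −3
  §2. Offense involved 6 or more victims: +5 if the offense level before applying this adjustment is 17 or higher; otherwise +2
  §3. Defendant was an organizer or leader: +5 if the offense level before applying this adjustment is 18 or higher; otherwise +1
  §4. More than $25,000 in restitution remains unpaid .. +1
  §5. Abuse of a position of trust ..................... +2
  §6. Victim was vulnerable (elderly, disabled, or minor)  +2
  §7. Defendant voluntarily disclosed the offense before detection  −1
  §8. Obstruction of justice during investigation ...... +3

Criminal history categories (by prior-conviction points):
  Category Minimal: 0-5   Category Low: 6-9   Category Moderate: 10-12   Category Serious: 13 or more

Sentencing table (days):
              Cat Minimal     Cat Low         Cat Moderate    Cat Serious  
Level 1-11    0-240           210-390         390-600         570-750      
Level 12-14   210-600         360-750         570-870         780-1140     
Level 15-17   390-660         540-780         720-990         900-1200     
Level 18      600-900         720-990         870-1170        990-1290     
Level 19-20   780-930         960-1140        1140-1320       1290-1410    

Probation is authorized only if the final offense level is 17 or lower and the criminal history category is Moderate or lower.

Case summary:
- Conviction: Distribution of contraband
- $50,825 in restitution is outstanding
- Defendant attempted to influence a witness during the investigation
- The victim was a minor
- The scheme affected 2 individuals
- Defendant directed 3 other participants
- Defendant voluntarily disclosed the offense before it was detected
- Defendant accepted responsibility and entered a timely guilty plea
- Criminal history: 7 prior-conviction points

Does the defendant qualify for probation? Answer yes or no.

No

Base offense level for distribution of contraband: 16.
§1 applies: 16 − 3 = 13.
§3 applies (level before this adjustment is 13 < 18, so +1): 13 + 1 = 14.
§4 applies: 14 + 1 = 15.
§6 applies: 15 + 2 = 17.
§7 applies: 17 − 1 = 16.
§8 applies: 16 + 3 = 19.
Final offense level: 19.
Criminal history: 7 prior points → Category Low (6-9).
Level 19 falls in the 19-20 band.
Grid: Level 19-20 × Category Low = 960-1140 days.
Probation check: level 19 > 17 and category Low ≤ Moderate → not eligible.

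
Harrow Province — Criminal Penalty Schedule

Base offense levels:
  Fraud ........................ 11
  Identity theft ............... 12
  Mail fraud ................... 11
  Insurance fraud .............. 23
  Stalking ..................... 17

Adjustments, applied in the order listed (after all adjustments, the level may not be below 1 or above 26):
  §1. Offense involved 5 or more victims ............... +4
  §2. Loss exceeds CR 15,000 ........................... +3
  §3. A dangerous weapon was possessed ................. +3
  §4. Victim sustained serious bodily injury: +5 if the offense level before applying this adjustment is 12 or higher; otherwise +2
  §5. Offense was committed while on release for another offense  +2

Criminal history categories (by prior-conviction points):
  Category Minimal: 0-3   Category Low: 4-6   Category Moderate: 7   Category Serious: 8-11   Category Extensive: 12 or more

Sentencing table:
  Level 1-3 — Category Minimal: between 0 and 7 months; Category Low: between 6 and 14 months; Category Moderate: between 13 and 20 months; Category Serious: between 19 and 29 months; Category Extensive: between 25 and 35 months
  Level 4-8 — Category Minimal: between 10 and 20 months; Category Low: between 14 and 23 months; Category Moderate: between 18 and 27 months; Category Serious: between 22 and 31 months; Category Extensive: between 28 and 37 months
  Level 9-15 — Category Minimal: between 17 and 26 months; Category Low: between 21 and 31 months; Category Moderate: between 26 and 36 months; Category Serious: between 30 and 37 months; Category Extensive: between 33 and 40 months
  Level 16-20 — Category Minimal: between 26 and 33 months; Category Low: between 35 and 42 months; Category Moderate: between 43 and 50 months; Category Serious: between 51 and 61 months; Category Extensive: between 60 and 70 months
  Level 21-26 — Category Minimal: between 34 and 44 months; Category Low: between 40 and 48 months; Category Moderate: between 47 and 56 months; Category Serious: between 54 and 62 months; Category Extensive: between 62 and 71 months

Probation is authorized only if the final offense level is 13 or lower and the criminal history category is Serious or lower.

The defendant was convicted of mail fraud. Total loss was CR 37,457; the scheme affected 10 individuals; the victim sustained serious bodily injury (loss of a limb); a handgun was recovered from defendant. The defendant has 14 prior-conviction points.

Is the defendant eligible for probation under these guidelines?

No

Base offense level for mail fraud: 11.
§1 applies: 11 + 4 = 15.
§2 applies: 15 + 3 = 18.
§3 applies: 18 + 3 = 21.
§4 applies (level before this adjustment is 21 ≥ 12, so +5): 21 + 5 = 26.
§5 does not apply.
Final offense level: 26.
Criminal history: 14 prior points → Category Extensive (12+).
Level 26 falls in the 21-26 band.
Grid: Level 21-26 × Category Extensive = 62-71 months.
Probation check: level 26 > 13 and category Extensive > Serious → not eligible.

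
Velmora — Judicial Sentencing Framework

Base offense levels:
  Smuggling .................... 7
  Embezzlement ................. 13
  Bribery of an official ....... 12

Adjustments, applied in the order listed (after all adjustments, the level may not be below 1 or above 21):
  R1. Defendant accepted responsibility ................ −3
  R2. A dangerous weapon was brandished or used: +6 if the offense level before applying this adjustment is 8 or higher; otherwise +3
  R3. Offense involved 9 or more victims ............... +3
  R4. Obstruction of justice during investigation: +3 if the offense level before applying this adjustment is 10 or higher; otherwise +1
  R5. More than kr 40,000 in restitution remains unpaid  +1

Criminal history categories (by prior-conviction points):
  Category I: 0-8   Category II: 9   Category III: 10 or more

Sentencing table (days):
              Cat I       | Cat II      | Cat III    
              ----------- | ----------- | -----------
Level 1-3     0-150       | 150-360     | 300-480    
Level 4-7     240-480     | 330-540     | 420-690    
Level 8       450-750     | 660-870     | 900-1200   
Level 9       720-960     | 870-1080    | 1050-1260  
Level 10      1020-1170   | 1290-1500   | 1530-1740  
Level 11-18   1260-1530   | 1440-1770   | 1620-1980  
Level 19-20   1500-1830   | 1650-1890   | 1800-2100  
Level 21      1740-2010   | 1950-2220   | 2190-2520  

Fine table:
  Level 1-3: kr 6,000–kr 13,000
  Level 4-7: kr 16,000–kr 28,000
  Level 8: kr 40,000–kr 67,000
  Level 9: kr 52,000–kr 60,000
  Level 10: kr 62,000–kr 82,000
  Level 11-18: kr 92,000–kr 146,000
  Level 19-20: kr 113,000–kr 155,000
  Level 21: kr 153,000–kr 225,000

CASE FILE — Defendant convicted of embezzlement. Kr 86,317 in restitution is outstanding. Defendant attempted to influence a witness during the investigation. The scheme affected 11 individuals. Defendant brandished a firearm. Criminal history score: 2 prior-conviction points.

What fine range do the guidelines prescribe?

kr 153,000–kr 225,000

Base offense level for embezzlement: 13.
R1 does not apply.
R2 applies (level before this adjustment is 13 ≥ 8, so +6): 13 + 6 = 19.
R3 applies: 19 + 3 = 22.
R4 applies (level before this adjustment is 22 ≥ 10, so +3): 22 + 3 = 25.
R5 applies: 25 + 1 = 26.
Level 26 exceeds the maximum of 21; capped at 21.
Final offense level: 21.
Level 21 falls in the 21 band.
Fine table: Level 21 → kr 153,000–kr 225,000.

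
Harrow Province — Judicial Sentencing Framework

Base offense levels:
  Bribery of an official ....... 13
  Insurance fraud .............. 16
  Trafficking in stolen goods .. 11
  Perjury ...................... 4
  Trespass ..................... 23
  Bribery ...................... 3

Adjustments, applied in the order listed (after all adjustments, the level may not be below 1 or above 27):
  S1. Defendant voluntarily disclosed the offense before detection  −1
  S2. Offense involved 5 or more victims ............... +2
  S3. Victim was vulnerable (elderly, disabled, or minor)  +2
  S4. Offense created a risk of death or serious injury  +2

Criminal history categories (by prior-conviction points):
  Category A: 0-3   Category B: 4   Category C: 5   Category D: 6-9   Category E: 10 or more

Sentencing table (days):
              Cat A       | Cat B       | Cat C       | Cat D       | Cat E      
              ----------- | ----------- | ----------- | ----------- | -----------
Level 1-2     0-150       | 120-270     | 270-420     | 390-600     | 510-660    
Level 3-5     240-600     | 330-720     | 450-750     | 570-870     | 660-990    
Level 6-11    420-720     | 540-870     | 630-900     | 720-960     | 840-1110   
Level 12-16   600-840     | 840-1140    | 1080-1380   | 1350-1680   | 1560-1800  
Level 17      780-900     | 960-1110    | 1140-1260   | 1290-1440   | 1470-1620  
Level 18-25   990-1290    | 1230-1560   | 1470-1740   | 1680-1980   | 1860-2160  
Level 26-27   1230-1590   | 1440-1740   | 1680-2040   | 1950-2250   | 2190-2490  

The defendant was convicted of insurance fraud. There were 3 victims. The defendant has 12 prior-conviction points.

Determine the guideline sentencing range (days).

Base offense level for insurance fraud: 16.
Final offense level: 16.
Criminal history: 12 prior points → Category E (10+).
Level 16 falls in the 12-16 band.
Grid: Level 12-16 × Category E = 1560-1800 days.

1560-1800 days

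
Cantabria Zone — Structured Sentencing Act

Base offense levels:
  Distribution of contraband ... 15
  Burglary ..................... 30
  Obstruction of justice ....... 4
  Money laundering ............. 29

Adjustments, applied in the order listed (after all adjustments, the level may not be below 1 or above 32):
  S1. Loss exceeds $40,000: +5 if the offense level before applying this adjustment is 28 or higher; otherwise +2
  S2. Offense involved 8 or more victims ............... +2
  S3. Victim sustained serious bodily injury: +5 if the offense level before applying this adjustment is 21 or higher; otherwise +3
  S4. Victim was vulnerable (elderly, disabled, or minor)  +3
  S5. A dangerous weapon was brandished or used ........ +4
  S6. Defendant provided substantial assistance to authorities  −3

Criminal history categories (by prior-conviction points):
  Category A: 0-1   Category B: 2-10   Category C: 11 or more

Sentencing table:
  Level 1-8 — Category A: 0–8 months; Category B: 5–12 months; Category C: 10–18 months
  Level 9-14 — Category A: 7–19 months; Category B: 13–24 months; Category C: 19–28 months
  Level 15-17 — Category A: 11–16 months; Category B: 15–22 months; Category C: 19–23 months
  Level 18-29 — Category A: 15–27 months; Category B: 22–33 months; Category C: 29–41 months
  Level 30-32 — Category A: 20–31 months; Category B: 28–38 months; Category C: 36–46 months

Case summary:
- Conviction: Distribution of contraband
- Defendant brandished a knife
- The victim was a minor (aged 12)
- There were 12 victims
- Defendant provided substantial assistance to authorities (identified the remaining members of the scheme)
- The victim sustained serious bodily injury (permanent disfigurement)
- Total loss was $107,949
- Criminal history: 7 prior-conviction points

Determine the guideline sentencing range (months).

22-33 months

Base offense level for distribution of contraband: 15.
S1 applies (level before this adjustment is 15 < 28, so +2): 15 + 2 = 17.
S2 applies: 17 + 2 = 19.
S3 applies (level before this adjustment is 19 < 21, so +3): 19 + 3 = 22.
S4 applies: 22 + 3 = 25.
S5 applies: 25 + 4 = 29.
S6 applies: 29 − 3 = 26.
Final offense level: 26.
Criminal history: 7 prior points → Category B (2-10).
Level 26 falls in the 18-29 band.
Grid: Level 18-29 × Category B = 22-33 months.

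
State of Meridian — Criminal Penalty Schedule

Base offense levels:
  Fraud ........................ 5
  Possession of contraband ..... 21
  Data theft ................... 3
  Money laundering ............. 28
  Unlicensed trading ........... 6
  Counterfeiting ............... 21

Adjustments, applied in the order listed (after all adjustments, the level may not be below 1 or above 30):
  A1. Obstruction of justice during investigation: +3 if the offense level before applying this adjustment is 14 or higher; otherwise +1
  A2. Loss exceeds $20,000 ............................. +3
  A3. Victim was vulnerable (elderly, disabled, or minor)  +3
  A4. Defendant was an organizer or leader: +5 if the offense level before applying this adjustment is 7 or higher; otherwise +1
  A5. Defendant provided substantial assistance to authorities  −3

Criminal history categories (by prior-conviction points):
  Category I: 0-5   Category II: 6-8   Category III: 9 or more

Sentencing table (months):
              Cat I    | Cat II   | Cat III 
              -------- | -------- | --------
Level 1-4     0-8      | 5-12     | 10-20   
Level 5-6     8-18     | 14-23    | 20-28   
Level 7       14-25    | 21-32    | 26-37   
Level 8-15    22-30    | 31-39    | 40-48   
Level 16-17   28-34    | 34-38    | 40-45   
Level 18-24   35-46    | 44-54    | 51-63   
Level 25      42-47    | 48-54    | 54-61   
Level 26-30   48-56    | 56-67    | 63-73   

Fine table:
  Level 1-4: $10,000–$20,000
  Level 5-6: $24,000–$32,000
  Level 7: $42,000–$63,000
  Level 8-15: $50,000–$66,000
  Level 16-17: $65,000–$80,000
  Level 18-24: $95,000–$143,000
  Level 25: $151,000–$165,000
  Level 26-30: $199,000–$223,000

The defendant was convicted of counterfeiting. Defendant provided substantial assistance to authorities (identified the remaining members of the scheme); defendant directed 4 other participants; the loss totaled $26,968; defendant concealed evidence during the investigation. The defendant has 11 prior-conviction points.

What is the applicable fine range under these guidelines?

$199,000–$223,000

Base offense level for counterfeiting: 21.
A1 applies (level before this adjustment is 21 ≥ 14, so +3): 21 + 3 = 24.
A2 applies: 24 + 3 = 27.
A4 applies (level before this adjustment is 27 ≥ 7, so +5): 27 + 5 = 32.
A5 applies: 32 − 3 = 29.
Final offense level: 29.
Level 29 falls in the 26-30 band.
Fine table: Level 26-30 → $199,000–$223,000.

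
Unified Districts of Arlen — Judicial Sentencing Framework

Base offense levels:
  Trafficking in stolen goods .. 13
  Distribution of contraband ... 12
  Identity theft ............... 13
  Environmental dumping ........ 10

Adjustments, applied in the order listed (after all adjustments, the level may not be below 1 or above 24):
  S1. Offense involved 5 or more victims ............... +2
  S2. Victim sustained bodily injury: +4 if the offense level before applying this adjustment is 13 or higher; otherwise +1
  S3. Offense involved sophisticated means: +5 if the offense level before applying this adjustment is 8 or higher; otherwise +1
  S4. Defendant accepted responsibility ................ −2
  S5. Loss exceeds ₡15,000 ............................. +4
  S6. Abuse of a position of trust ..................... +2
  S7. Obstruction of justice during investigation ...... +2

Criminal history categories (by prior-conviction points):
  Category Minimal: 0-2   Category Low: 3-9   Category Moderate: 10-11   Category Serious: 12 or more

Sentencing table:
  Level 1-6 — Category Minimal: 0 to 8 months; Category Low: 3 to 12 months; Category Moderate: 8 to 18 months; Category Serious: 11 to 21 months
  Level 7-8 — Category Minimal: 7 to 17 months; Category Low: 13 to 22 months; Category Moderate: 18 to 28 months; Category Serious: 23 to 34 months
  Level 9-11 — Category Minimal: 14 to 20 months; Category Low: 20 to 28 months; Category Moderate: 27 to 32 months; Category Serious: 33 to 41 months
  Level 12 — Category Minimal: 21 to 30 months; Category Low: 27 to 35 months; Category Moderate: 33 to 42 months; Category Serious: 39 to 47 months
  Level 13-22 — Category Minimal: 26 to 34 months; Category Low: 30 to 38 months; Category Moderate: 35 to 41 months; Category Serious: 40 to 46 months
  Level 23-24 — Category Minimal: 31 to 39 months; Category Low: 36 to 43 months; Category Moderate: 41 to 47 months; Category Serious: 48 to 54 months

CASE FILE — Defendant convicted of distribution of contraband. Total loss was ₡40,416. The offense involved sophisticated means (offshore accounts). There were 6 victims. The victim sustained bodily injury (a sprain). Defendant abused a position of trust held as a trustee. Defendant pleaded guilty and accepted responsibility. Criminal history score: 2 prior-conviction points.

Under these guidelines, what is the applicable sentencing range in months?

Base offense level for distribution of contraband: 12.
S1 applies: 12 + 2 = 14.
S2 applies (level before this adjustment is 14 ≥ 13, so +4): 14 + 4 = 18.
S3 applies (level before this adjustment is 18 ≥ 8, so +5): 18 + 5 = 23.
S4 applies: 23 − 2 = 21.
S5 applies: 21 + 4 = 25.
S6 applies: 25 + 2 = 27.
S7 does not apply.
Level 27 exceeds the maximum of 24; capped at 24.
Final offense level: 24.
Criminal history: 2 prior points → Category Minimal (0-2).
Level 24 falls in the 23-24 band.
Grid: Level 23-24 × Category Minimal = 31-39 months.

31-39 months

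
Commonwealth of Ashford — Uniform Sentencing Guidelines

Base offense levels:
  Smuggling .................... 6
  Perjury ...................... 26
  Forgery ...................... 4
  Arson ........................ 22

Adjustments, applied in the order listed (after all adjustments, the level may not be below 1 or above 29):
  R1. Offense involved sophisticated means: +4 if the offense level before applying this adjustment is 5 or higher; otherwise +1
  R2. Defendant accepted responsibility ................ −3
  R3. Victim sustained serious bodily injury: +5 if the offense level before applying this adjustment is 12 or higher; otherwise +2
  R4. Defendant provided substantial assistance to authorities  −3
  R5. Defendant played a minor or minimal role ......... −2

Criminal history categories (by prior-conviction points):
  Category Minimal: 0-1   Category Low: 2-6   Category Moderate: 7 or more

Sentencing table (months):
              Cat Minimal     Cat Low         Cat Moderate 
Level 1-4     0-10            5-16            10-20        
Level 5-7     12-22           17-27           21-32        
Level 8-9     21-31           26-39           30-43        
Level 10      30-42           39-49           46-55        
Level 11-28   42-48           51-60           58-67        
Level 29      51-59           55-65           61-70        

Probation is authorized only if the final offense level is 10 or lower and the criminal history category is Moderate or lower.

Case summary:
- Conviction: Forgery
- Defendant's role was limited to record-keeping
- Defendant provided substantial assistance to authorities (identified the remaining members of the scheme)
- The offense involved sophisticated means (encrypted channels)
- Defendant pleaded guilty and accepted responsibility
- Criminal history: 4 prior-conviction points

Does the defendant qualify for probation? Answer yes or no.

Yes

Base offense level for forgery: 4.
R1 applies (level before this adjustment is 4 < 5, so +1): 4 + 1 = 5.
R2 applies: 5 − 3 = 2.
R4 applies: 2 − 3 = -1.
R5 applies: -1 − 2 = -3.
Level -3 is below the minimum of 1; floored at 1.
Final offense level: 1.
Criminal history: 4 prior points → Category Low (2-6).
Level 1 falls in the 1-4 band.
Grid: Level 1-4 × Category Low = 5-16 months.
Probation check: level 1 ≤ 10 and category Low ≤ Moderate → eligible.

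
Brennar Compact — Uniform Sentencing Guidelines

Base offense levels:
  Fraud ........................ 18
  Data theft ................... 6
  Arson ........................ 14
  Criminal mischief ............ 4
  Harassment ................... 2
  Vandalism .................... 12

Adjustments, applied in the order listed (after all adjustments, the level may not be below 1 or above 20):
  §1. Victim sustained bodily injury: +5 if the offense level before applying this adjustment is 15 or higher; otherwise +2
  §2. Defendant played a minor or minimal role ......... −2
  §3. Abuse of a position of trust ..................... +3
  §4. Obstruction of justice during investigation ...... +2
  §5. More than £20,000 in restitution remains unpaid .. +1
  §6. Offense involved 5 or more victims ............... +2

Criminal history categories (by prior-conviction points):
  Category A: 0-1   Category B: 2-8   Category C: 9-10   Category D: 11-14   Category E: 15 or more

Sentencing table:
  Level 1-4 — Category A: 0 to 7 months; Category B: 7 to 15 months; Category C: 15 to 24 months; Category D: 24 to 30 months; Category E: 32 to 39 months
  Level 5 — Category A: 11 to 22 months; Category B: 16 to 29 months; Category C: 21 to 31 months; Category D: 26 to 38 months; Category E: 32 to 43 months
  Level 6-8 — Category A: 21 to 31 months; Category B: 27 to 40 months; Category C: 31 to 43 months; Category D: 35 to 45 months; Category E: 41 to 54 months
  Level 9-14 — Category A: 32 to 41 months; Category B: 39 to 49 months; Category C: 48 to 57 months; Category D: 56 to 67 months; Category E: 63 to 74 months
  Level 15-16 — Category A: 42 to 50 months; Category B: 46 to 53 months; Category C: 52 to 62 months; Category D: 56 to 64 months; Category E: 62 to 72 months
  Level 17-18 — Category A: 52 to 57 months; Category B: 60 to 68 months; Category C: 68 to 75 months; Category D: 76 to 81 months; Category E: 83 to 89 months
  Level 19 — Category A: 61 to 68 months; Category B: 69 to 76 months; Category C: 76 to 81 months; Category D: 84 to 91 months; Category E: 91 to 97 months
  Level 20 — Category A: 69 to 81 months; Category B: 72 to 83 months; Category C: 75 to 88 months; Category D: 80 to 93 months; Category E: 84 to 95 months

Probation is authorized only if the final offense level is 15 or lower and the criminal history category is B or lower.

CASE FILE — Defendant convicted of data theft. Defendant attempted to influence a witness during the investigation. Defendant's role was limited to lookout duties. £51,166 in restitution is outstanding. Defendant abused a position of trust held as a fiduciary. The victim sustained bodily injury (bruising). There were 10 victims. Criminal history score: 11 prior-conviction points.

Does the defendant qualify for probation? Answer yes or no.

No

Base offense level for data theft: 6.
§1 applies (level before this adjustment is 6 < 15, so +2): 6 + 2 = 8.
§2 applies: 8 − 2 = 6.
§3 applies: 6 + 3 = 9.
§4 applies: 9 + 2 = 11.
§5 applies: 11 + 1 = 12.
§6 applies: 12 + 2 = 14.
Final offense level: 14.
Criminal history: 11 prior points → Category D (11-14).
Level 14 falls in the 9-14 band.
Grid: Level 9-14 × Category D = 56-67 months.
Probation check: level 14 ≤ 15 and category D > B → not eligible.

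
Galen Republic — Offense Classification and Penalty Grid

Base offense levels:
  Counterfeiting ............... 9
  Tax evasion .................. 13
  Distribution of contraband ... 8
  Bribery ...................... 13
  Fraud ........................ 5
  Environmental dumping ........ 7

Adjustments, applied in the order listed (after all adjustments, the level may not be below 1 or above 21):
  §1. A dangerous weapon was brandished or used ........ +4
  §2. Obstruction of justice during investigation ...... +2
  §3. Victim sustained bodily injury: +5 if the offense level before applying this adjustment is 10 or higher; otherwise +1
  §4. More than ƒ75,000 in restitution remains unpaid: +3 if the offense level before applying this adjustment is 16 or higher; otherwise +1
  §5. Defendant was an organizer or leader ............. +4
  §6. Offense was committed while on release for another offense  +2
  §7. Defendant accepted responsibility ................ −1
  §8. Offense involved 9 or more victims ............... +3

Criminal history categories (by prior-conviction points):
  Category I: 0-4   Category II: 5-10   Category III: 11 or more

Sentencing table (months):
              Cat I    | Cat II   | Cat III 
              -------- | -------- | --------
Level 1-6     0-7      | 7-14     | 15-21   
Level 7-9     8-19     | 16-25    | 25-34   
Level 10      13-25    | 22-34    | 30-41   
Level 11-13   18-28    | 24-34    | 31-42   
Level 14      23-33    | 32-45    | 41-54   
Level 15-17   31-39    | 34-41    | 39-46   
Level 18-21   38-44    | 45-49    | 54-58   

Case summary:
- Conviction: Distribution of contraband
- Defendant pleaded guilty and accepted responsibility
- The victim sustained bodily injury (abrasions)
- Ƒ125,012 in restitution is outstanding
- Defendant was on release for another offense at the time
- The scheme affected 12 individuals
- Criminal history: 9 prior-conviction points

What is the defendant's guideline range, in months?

32-45 months

Base offense level for distribution of contraband: 8.
§1 does not apply.
§3 applies (level before this adjustment is 8 < 10, so +1): 8 + 1 = 9.
§4 applies (level before this adjustment is 9 < 16, so +1): 9 + 1 = 10.
§5 does not apply.
§6 applies: 10 + 2 = 12.
§7 applies: 12 − 1 = 11.
§8 applies: 11 + 3 = 14.
Final offense level: 14.
Criminal history: 9 prior points → Category II (5-10).
Level 14 falls in the 14 band.
Grid: Level 14 × Category II = 32-45 months.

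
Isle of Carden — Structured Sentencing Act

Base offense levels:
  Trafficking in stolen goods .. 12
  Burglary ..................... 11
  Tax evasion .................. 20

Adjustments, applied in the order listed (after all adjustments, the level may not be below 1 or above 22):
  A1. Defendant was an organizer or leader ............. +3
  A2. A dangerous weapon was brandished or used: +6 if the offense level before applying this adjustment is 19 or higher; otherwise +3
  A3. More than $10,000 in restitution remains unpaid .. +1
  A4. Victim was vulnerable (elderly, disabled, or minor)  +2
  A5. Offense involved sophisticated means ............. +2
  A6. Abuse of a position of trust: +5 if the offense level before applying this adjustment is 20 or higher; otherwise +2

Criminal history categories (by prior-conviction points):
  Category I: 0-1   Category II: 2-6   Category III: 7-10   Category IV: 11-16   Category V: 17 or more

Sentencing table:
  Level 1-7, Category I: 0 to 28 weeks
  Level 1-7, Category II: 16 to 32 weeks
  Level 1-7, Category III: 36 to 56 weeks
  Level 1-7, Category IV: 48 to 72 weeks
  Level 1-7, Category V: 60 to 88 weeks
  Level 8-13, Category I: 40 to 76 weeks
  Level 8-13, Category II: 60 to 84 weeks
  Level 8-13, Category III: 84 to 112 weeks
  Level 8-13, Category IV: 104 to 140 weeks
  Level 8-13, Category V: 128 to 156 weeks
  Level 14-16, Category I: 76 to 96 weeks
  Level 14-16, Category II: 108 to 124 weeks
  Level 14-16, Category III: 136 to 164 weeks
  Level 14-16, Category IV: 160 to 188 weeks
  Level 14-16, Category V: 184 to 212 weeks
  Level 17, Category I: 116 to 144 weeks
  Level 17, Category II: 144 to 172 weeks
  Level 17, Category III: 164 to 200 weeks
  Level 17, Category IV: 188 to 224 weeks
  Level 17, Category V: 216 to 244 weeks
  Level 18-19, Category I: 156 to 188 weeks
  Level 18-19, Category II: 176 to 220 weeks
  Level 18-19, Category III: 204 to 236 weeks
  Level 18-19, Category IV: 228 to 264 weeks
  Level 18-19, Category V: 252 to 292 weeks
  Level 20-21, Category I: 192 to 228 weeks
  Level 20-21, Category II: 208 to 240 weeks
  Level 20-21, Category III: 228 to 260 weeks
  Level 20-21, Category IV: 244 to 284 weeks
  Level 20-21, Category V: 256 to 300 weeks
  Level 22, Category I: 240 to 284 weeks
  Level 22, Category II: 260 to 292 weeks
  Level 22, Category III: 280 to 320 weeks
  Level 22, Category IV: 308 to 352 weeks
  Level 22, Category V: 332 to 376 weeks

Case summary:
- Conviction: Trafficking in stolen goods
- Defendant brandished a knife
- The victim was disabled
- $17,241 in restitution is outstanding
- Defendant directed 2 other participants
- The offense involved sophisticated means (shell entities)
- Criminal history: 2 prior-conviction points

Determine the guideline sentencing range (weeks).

260-292 weeks

Base offense level for trafficking in stolen goods: 12.
A1 applies: 12 + 3 = 15.
A2 applies (level before this adjustment is 15 < 19, so +3): 15 + 3 = 18.
A3 applies: 18 + 1 = 19.
A4 applies: 19 + 2 = 21.
A5 applies: 21 + 2 = 23.
A6 does not apply.
Level 23 exceeds the maximum of 22; capped at 22.
Final offense level: 22.
Criminal history: 2 prior points → Category II (2-6).
Level 22 falls in the 22 band.
Grid: Level 22 × Category II = 260-292 weeks.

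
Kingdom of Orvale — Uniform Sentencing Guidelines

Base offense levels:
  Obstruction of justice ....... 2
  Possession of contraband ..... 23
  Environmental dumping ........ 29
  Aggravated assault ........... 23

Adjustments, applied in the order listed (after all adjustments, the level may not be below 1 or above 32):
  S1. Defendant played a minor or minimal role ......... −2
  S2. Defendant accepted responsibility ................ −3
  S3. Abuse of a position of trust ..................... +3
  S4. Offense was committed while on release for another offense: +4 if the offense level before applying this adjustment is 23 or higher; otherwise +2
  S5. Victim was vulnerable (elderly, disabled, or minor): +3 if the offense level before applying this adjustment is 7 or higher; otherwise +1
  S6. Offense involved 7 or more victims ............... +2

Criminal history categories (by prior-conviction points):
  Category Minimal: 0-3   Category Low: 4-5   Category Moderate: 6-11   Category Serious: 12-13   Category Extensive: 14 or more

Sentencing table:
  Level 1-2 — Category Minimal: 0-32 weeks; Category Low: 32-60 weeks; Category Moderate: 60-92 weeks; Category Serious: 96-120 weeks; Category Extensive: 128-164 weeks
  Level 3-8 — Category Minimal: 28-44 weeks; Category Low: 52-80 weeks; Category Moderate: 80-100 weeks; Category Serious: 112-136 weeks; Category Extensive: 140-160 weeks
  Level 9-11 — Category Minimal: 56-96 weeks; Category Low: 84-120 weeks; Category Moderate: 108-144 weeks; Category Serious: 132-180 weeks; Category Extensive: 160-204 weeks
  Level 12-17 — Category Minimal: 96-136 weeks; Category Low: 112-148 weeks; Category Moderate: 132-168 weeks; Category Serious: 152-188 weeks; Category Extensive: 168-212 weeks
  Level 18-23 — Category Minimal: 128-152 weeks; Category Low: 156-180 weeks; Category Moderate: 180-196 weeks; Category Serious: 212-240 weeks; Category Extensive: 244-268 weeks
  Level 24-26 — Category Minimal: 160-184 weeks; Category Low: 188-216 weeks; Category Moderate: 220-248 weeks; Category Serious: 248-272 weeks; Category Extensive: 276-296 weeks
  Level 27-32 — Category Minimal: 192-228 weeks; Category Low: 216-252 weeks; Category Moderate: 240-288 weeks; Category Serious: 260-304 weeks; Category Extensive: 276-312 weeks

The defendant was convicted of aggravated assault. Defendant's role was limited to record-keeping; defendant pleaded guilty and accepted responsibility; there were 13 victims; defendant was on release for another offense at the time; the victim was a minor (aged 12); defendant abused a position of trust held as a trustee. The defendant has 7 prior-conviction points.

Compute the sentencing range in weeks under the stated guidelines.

240-288 weeks

Base offense level for aggravated assault: 23.
S1 applies: 23 − 2 = 21.
S2 applies: 21 − 3 = 18.
S3 applies: 18 + 3 = 21.
S4 applies (level before this adjustment is 21 < 23, so +2): 21 + 2 = 23.
S5 applies (level before this adjustment is 23 ≥ 7, so +3): 23 + 3 = 26.
S6 applies: 26 + 2 = 28.
Final offense level: 28.
Criminal history: 7 prior points → Category Moderate (6-11).
Level 28 falls in the 27-32 band.
Grid: Level 27-32 × Category Moderate = 240-288 weeks.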